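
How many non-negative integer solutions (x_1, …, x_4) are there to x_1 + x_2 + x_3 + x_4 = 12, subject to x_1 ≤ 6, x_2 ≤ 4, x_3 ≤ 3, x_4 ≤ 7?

105

Without the upper bounds there are C(15,3) = 455 ways to split 12 among 4 variables.
Subtract solutions that violate a single cap (substitute x_i' = x_i − (cap_i+1)): x_1 ≥ 7 gives C(8,3) = 56; x_2 ≥ 5 gives C(10,3) = 120; x_3 ≥ 4 gives C(11,3) = 165; x_4 ≥ 8 gives C(7,3) = 35. Together 376.
Add back pairs where two caps are both exceeded: 1 + 4 + 0 + 20 + 0 + 1 = 26.
By inclusion–exclusion the count is 455 − 376 + 26 = 105.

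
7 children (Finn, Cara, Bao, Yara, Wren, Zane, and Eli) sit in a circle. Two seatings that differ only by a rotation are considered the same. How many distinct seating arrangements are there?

720

Around a circle, 7 distinct people have 7!/7 = (6)! = 720 rotationally distinct seatings.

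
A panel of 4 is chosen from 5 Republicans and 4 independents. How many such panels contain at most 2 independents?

Split by how many independents are chosen (0 through 2).
Sum: C(4,0)·C(5,4) + C(4,1)·C(5,3) + C(4,2)·C(5,2) = 5 + 40 + 60 = 105.

105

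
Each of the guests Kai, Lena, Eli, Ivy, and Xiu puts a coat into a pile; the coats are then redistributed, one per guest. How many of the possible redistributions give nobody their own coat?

Let Aᵢ be the assignments in which guest i gets their own coat. We want the size of the complement of A₁∪…∪A_5.
By inclusion–exclusion this is Σ_{j=0}^{5} (−1)^j C(5,j)·(5−j)!.
Computing: 120 − 120 + 60 − 20 + 5 − 1 = 44.

44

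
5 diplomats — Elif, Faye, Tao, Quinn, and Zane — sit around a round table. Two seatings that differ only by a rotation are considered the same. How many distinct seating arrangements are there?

24

Seat Elif anywhere (absorbing the rotational symmetry), then permute the other 4: (4)! = 24.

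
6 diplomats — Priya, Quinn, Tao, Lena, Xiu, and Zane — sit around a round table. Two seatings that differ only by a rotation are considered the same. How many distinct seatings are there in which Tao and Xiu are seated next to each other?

Treat {Tao, Xiu} as one unit (2 internal orders) and seat the resulting 5 units around the table: (4)! circular arrangements.
So 2 × (4)! = 2 × 24 = 48.

48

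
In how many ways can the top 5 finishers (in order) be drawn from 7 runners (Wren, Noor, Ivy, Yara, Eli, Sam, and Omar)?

2520

There are 7 choices for 1st place, 6 for 2nd, and so on down to 3 for position 5.
That gives 7 × 6 × 5 × 4 × 3 = 2520.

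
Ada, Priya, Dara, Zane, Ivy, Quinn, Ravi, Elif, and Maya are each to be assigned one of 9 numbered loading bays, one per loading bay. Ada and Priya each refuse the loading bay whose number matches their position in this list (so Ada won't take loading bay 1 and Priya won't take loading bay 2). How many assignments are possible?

287280

Let Aᵢ (for i ∈ {1, 2}) be the placements that put person i in their forbidden loading bay. Any j of these fix j positions, leaving (9−j)! ways to fill the rest, and there are C(2,j) ways to pick which j.
By inclusion–exclusion, the number of valid placements is Σ_{j=0}^{2} (−1)^j C(2,j)·(9−j)!.
Computing: 362880 − 80640 + 5040 = 287280.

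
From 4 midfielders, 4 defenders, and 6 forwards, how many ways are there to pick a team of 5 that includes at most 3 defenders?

1992

Split by how many defenders are chosen (0 through 3).
Sum: C(4,0)·C(10,5) + C(4,1)·C(10,4) + C(4,2)·C(10,3) + C(4,3)·C(10,2) = 252 + 840 + 720 + 180 = 1992.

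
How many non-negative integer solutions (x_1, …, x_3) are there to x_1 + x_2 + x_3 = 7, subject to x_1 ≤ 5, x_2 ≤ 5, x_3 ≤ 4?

24

Ignoring the caps, the number of non-negative solutions to x_1+…+x_3 = 7 is C(9,2) = 36.
Subtract solutions that violate a single cap (substitute x_i' = x_i − (cap_i+1)): x_1 ≥ 6 gives C(3,2) = 3; x_2 ≥ 6 gives C(3,2) = 3; x_3 ≥ 5 gives C(4,2) = 6. Together 12.
No two caps can be exceeded simultaneously, so the pair terms are all 0.
By inclusion–exclusion the count is 36 − 12 + 0 = 24.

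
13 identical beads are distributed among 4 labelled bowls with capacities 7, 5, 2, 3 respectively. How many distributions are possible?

30

Without the upper bounds there are C(16,3) = 560 ways to split 13 among 4 bowls.
Subtract solutions that violate a single cap (substitute x_i' = x_i − (cap_i+1)): x_1 ≥ 8 gives C(8,3) = 56; x_2 ≥ 6 gives C(10,3) = 120; x_3 ≥ 3 gives C(13,3) = 286; x_4 ≥ 4 gives C(12,3) = 220. Together 682.
Add back pairs where two caps are both exceeded: 0 + 10 + 4 + 35 + 20 + 84 = 153.
Subtract triples: 0 + 0 + 0 + 1 = 1.
By inclusion–exclusion the count is 560 − 682 + 153 − 1 = 30.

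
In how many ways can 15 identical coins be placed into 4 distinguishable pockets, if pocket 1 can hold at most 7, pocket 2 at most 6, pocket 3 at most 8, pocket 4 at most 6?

288

Without the upper bounds there are C(18,3) = 816 ways to split 15 among 4 pockets.
Subtract solutions that violate a single cap (substitute x_i' = x_i − (cap_i+1)): x_1 ≥ 8 gives C(10,3) = 120; x_2 ≥ 7 gives C(11,3) = 165; x_3 ≥ 9 gives C(9,3) = 84; x_4 ≥ 7 gives C(11,3) = 165. Together 534.
Add back pairs where two caps are both exceeded: 1 + 0 + 1 + 0 + 4 + 0 = 6.
By inclusion–exclusion the count is 816 − 534 + 6 = 288.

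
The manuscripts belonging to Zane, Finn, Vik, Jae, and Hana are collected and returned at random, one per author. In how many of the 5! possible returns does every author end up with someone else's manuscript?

Let Aᵢ be the assignments in which author i gets their own manuscript. We want the size of the complement of A₁∪…∪A_5.
By inclusion–exclusion this is Σ_{j=0}^{5} (−1)^j C(5,j)·(5−j)!.
Computing: 120 − 120 + 60 − 20 + 5 − 1 = 44.

44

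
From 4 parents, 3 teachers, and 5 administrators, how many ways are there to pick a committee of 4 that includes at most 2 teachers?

486

Split by how many teachers are chosen (0 through 2).
Sum: C(3,0)·C(9,4) + C(3,1)·C(9,3) + C(3,2)·C(9,2) = 126 + 252 + 108 = 486.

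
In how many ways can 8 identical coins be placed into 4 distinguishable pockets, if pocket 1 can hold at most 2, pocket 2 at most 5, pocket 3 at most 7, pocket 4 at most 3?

Without the upper bounds there are C(11,3) = 165 ways to split 8 among 4 pockets.
Subtract solutions that violate a single cap (substitute x_i' = x_i − (cap_i+1)): x_1 ≥ 3 gives C(8,3) = 56; x_2 ≥ 6 gives C(5,3) = 10; x_3 ≥ 8 gives C(3,3) = 1; x_4 ≥ 4 gives C(7,3) = 35. Together 102.
Add back pairs where two caps are both exceeded: 0 + 0 + 4 + 0 + 0 + 0 = 4.
By inclusion–exclusion the count is 165 − 102 + 4 = 67.

67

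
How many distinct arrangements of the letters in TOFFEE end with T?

30

Fix T in the last position and arrange the remaining 5 letters.
Those 5 letters have E appearing twice and F appearing twice, giving (5)!/(2!·2!) = 30.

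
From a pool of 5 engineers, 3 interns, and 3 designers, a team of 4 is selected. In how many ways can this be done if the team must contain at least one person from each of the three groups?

180

Total 4-person selections from all 11: C(11,4) = 330.
Selections missing a whole group: no engineers → C(6,4) = 15; no interns → C(8,4) = 70; no designers → C(8,4) = 70.
Add back selections omitting two groups (i.e. drawn from a single group): C(5,4) + C(3,4) + C(3,4) = 5.
By inclusion–exclusion: 330 − 155 + 5 = 180.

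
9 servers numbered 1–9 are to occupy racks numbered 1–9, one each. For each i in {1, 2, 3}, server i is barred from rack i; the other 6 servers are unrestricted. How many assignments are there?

256320

Let Aᵢ (for i ∈ {1, 2, 3}) be the placements that put server i in its forbidden rack. Any j of these fix j positions, leaving (9−j)! ways to fill the rest, and there are C(3,j) ways to pick which j.
By inclusion–exclusion, the number of valid placements is Σ_{j=0}^{3} (−1)^j C(3,j)·(9−j)!.
Computing: 362880 − 120960 + 15120 − 720 = 256320.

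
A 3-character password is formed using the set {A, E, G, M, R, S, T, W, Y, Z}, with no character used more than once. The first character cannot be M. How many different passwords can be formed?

648

The first character has 10−1 = 9 choices (anything except M).
The remaining 2 characters are filled from the other 9 symbols without repetition: 9 × 8 = 72.
Total: 9 × 72 = 648.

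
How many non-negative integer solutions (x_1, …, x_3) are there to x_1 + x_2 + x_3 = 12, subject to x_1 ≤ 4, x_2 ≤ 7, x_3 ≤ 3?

6

Ignoring the caps, the number of non-negative solutions to x_1+…+x_3 = 12 is C(14,2) = 91.
Subtract solutions that violate a single cap (substitute x_i' = x_i − (cap_i+1)): x_1 ≥ 5 gives C(9,2) = 36; x_2 ≥ 8 gives C(6,2) = 15; x_3 ≥ 4 gives C(10,2) = 45. Together 96.
Add back pairs where two caps are both exceeded: 0 + 10 + 1 = 11.
By inclusion–exclusion the count is 91 − 96 + 11 = 6.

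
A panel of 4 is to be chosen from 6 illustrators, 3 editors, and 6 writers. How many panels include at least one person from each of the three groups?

Total 4-person selections from all 15: C(15,4) = 1365.
Subtract selections that omit an entire group: no illustrators → C(9,4) = 126; no editors → C(12,4) = 495; no writers → C(9,4) = 126.
Add back selections omitting two groups (i.e. drawn from a single group): C(6,4) + C(3,4) + C(6,4) = 30.
By inclusion–exclusion: 1365 − 747 + 30 = 648.

648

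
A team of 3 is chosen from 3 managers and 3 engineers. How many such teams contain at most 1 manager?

10

Split by how many managers are chosen (0 through 1).
Sum: C(3,0)·C(3,3) + C(3,1)·C(3,2) = 1 + 9 = 10.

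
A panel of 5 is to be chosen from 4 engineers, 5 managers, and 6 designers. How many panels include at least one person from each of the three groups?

2170

With no constraint there are C(15,5) = 3003 possible selections.
Subtract selections that omit an entire group: no engineers → C(11,5) = 462; no managers → C(10,5) = 252; no designers → C(9,5) = 126.
Add back selections omitting two groups (i.e. drawn from a single group): C(4,5) + C(5,5) + C(6,5) = 7.
By inclusion–exclusion: 3003 − 840 + 7 = 2170.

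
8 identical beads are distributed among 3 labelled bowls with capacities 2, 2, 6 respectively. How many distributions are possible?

6

Ignoring the caps, the number of non-negative solutions to x_1+…+x_3 = 8 is C(10,2) = 45.
Subtract solutions that violate a single cap (substitute x_i' = x_i − (cap_i+1)): x_1 ≥ 3 gives C(7,2) = 21; x_2 ≥ 3 gives C(7,2) = 21; x_3 ≥ 7 gives C(3,2) = 3. Together 45.
Add back pairs where two caps are both exceeded: 6 + 0 + 0 = 6.
By inclusion–exclusion the count is 45 − 45 + 6 = 6.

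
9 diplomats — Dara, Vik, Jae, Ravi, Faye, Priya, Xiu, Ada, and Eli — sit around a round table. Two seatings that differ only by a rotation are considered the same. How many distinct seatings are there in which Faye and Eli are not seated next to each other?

Without the restriction there are (8)! = 40320 seatings.
Those with Faye next to Eli: fuse the pair into one unit and seat 8 units around a circle — 2·(7)! = 10080.
Subtracting, 40320 − 10080 = 30240.

30240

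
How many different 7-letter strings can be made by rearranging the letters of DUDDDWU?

105

The 7 letters of DUDDDWU have repeats: D appearing 4 times and U appearing twice.
So there are 7! / (4!·2!) = 105 distinguishable arrangements.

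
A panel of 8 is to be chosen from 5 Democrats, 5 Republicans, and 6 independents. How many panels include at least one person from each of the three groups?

With no constraint there are C(16,8) = 12870 possible selections.
Subtract selections that omit an entire group: no Democrats → C(11,8) = 165; no Republicans → C(11,8) = 165; no independents → C(10,8) = 45.
Add back selections omitting two groups (i.e. drawn from a single group): C(5,8) + C(5,8) + C(6,8) = 0.
By inclusion–exclusion: 12870 − 375 + 0 = 12495.

12495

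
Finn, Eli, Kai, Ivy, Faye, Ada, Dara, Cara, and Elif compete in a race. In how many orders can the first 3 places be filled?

504

This is an ordered selection of 3 from 9: P(9,3).
That gives 9 × 8 × 7 = 504.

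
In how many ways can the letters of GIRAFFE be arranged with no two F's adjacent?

1800

There are 7!/(2!) = 2520 arrangements of GIRAFFE in total.
If the two F's are adjacent, glue them into one block, leaving 6 items to arrange: (6)! = 720 ways.
Subtracting, 2520 − 720 = 1800 arrangements keep the F's apart.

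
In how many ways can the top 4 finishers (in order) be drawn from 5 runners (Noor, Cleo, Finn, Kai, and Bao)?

There are 5 choices for 1st place, 4 for 2nd, and so on down to 2 for position 4.
That gives 5 × 4 × 3 × 2 = 120.

120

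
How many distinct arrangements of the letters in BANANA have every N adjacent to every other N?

Treat the 2 copies of N as a single block. The multiset to arrange is then {NN, A, A, A, B}, 5 items in all.
That gives (5)!/(3!) = 20 arrangements.

20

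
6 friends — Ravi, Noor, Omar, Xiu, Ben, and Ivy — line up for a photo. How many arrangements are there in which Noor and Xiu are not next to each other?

480

There are 6! = 720 arrangements in all. If Noor and Xiu are adjacent, merging them into one block gives 2·(5)! = 240 arrangements.
Complementary counting: 720 − 240 = 480.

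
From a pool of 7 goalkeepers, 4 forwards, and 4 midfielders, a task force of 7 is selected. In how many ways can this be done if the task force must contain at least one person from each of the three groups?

With no constraint there are C(15,7) = 6435 possible selections.
Selections missing a whole group: no goalkeepers → C(8,7) = 8; no forwards → C(11,7) = 330; no midfielders → C(11,7) = 330.
Add back selections omitting two groups (i.e. drawn from a single group): C(7,7) + C(4,7) + C(4,7) = 1.
By inclusion–exclusion: 6435 − 668 + 1 = 5768.

5768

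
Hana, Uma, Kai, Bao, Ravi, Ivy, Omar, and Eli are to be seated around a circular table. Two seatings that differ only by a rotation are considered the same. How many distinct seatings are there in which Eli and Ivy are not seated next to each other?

Without the restriction there are (7)! = 5040 seatings.
Seatings with Eli beside Ivy: treat them as a block with 2 internal orders, giving 2 × (6)! = 1440.
Subtracting, 5040 − 1440 = 3600.

3600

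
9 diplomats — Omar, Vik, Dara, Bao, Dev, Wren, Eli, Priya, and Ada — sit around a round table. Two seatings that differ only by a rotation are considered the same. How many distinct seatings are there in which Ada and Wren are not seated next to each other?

30240

All circular seatings of 9 people number (8)! = 40320.
Seatings with Ada beside Wren: treat them as a block with 2 internal orders, giving 2 × (7)! = 10080.
Subtracting, 40320 − 10080 = 30240.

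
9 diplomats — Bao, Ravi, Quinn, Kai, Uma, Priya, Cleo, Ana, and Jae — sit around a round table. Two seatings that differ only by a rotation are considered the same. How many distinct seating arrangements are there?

Around a circle, 9 distinct people have 9!/9 = (8)! = 40320 rotationally distinct seatings.

40320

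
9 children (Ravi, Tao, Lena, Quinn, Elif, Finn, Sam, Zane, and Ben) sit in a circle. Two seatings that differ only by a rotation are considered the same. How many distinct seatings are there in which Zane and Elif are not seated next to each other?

30240

Without the restriction there are (8)! = 40320 seatings.
Seatings with Zane beside Elif: treat them as a block with 2 internal orders, giving 2 × (7)! = 10080.
Subtracting, 40320 − 10080 = 30240.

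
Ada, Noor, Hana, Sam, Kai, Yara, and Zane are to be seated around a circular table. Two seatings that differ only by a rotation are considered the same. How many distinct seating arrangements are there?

720

Around a circle, 7 distinct people have 7!/7 = (6)! = 720 rotationally distinct seatings.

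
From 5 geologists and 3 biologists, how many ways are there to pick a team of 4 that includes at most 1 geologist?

Split by how many geologists are chosen (0 through 1).
Sum: C(5,0)·C(3,4) + C(5,1)·C(3,3) = 0 + 5 = 5.

5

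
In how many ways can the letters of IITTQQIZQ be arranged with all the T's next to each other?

Treat the 2 copies of T as a single block. The multiset to arrange is then {TT, I, I, I, Q, Q, Q, Z}, 8 items in all.
That gives (8)!/(3!·3!) = 1120 arrangements.

1120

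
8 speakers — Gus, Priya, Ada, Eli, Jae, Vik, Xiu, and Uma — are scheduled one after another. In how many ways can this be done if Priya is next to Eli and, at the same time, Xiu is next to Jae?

Treat {Priya,Eli} as one block (2 orders) and {Xiu,Jae} as another (2 orders).
That leaves 6 units to arrange: 2 × 2 × 6! = 4 × 720 = 2880.

2880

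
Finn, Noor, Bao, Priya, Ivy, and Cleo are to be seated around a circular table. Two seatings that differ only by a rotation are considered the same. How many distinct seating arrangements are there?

Around a circle, 6 distinct people have 6!/6 = (5)! = 120 rotationally distinct seatings.

120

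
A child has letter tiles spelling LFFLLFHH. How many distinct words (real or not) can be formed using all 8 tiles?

Letter multiplicities in LFFLLFHH: F×3, H×2, L×3.
Dividing 8! = 40320 by 3!·3!·2! = 72 for the repeated letters gives 560.

560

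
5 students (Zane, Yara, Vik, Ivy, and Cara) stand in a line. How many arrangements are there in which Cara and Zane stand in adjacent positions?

48

Glue Cara and Zane into one block (2 internal orders), leaving 4 units to arrange in a row.
So the count is 2·(4)! = 48.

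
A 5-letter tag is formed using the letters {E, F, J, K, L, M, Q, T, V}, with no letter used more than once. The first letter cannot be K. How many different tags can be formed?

The first letter has 9−1 = 8 choices (anything except K).
The remaining 4 letters are filled from the other 8 symbols without repetition: 8 × 7 × 6 × 5 = 1680.
Total: 8 × 1680 = 13440.

13440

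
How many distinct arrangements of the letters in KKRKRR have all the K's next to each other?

4

Treat the 3 copies of K as a single block. The multiset to arrange is then {KKK, R, R, R}, 4 items in all.
That gives (4)!/(3!) = 4 arrangements.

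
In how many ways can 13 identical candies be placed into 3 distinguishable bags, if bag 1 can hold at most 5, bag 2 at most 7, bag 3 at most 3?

Without the upper bounds there are C(15,2) = 105 ways to split 13 among 3 bags.
Subtract solutions that violate a single cap (substitute x_i' = x_i − (cap_i+1)): x_1 ≥ 6 gives C(9,2) = 36; x_2 ≥ 8 gives C(7,2) = 21; x_3 ≥ 4 gives C(11,2) = 55. Together 112.
Add back pairs where two caps are both exceeded: 0 + 10 + 3 = 13.
By inclusion–exclusion the count is 105 − 112 + 13 = 6.

6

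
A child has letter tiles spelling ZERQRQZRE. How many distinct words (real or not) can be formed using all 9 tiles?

7560

The 9 letters of ZERQRQZRE have repeats: E appearing twice, Q appearing twice, R appearing 3 times, and Z appearing twice.
The number of distinct arrangements is 9!/(3!·2!·2!·2!) = 362880/48 = 7560.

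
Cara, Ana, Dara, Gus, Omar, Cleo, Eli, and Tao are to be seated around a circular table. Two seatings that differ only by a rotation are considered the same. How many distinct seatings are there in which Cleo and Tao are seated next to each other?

Treat {Cleo, Tao} as one unit (2 internal orders) and seat the resulting 7 units around the table: (6)! circular arrangements.
So 2 × (6)! = 2 × 720 = 1440.

1440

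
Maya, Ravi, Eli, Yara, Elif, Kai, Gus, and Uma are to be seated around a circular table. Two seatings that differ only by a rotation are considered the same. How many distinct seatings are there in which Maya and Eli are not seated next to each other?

3600

All circular seatings of 8 people number (7)! = 5040.
Seatings with Maya beside Eli: treat them as a block with 2 internal orders, giving 2 × (6)! = 1440.
Subtracting, 5040 − 1440 = 3600.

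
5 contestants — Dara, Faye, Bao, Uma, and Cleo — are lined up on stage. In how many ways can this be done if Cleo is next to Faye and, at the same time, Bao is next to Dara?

Treat {Cleo,Faye} as one block (2 orders) and {Bao,Dara} as another (2 orders).
That leaves 3 units to arrange: 2 × 2 × 3! = 4 × 6 = 24.

24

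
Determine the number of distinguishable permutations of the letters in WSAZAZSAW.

The 9 letters of WSAZAZSAW have repeats: A appearing 3 times, S appearing twice, W appearing twice, and Z appearing twice.
Dividing 9! = 362880 by 3!·2!·2!·2! = 48 for the repeated letters gives 7560.

7560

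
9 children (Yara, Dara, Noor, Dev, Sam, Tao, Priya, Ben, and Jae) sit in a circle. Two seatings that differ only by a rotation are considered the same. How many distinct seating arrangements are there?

40320

Around a circle, 9 distinct people have 9!/9 = (8)! = 40320 rotationally distinct seatings.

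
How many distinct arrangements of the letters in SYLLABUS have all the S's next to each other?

Treat the 2 copies of S as a single block. The multiset to arrange is then {SS, A, B, L, L, U, Y}, 7 items in all.
That gives (7)!/(2!) = 2520 arrangements.

2520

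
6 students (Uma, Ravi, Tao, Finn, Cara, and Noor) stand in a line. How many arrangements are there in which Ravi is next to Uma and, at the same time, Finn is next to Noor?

Treat {Ravi,Uma} as one block (2 orders) and {Finn,Noor} as another (2 orders).
That leaves 4 units to arrange: 2 × 2 × 4! = 4 × 24 = 96.

96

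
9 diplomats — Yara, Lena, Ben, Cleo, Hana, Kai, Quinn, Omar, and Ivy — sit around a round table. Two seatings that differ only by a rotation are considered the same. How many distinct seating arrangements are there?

Fix one person's seat to break rotational symmetry; the remaining 8 people can be arranged in (8)! = 40320 ways.

40320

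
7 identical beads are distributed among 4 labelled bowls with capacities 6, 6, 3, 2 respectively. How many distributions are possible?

64

By stars and bars, unrestricted non-negative solutions to x_1+…+x_4 = 7 number C(7+3,3) = 120.
Subtract solutions that violate a single cap (substitute x_i' = x_i − (cap_i+1)): x_1 ≥ 7 gives C(3,3) = 1; x_2 ≥ 7 gives C(3,3) = 1; x_3 ≥ 4 gives C(6,3) = 20; x_4 ≥ 3 gives C(7,3) = 35. Together 57.
Add back pairs where two caps are both exceeded: 0 + 0 + 0 + 0 + 0 + 1 = 1.
By inclusion–exclusion the count is 120 − 57 + 1 = 64.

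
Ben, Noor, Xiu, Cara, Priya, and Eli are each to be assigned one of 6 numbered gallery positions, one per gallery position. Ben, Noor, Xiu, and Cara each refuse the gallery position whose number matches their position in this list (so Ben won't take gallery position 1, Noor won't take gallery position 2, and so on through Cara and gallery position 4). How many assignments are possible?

Let Aᵢ (for 1 ≤ i ≤ 4) be the placements that put person i in their forbidden gallery position. Any j of these fix j positions, leaving (6−j)! ways to fill the rest, and there are C(4,j) ways to pick which j.
By inclusion–exclusion, the number of valid placements is Σ_{j=0}^{4} (−1)^j C(4,j)·(6−j)!.
Computing: 720 − 480 + 144 − 24 + 2 = 362.

362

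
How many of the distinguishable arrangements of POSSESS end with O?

Fix O in the last position and arrange the remaining 6 letters.
Those 6 letters have S appearing 4 times, giving (6)!/(4!) = 30.

30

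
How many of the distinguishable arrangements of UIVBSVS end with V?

360

Fix V in the last position and arrange the remaining 6 letters.
Those 6 letters have S appearing twice, giving (6)!/(2!) = 360.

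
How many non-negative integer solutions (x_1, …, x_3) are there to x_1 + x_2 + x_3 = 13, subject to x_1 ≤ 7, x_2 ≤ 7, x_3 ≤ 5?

27

By stars and bars, unrestricted non-negative solutions to x_1+…+x_3 = 13 number C(13+2,2) = 105.
Subtract solutions that violate a single cap (substitute x_i' = x_i − (cap_i+1)): x_1 ≥ 8 gives C(7,2) = 21; x_2 ≥ 8 gives C(7,2) = 21; x_3 ≥ 6 gives C(9,2) = 36. Together 78.
No two caps can be exceeded simultaneously, so the pair terms are all 0.
By inclusion–exclusion the count is 105 − 78 + 0 = 27.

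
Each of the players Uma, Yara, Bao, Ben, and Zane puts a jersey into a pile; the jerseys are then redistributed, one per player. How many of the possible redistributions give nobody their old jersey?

This is the derangement count D_5: permutations of 5 items with no fixed point.
By inclusion–exclusion this is Σ_{j=0}^{5} (−1)^j C(5,j)·(5−j)!.
Computing: 120 − 120 + 60 − 20 + 5 − 1 = 44.

44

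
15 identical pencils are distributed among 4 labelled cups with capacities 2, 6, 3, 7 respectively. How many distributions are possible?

Ignoring the caps, the number of non-negative solutions to x_1+…+x_4 = 15 is C(18,3) = 816.
Subtract solutions that violate a single cap (substitute x_i' = x_i − (cap_i+1)): x_1 ≥ 3 gives C(15,3) = 455; x_2 ≥ 7 gives C(11,3) = 165; x_3 ≥ 4 gives C(14,3) = 364; x_4 ≥ 8 gives C(10,3) = 120. Together 1104.
Add back pairs where two caps are both exceeded: 56 + 165 + 35 + 35 + 1 + 20 = 312.
Subtract triples: 4 + 0 + 1 + 0 = 5.
By inclusion–exclusion the count is 816 − 1104 + 312 − 5 = 19.

19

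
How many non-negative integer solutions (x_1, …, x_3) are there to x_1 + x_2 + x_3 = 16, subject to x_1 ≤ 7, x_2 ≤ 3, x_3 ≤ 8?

Without the upper bounds there are C(18,2) = 153 ways to split 16 among 3 variables.
Subtract solutions that violate a single cap (substitute x_i' = x_i − (cap_i+1)): x_1 ≥ 8 gives C(10,2) = 45; x_2 ≥ 4 gives C(14,2) = 91; x_3 ≥ 9 gives C(9,2) = 36. Together 172.
Add back pairs where two caps are both exceeded: 15 + 0 + 10 = 25.
By inclusion–exclusion the count is 153 − 172 + 25 = 6.

6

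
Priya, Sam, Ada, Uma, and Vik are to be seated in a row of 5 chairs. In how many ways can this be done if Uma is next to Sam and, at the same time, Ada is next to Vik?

24

Treat {Uma,Sam} as one block (2 orders) and {Ada,Vik} as another (2 orders).
That leaves 3 units to arrange: 2 × 2 × 3! = 4 × 6 = 24.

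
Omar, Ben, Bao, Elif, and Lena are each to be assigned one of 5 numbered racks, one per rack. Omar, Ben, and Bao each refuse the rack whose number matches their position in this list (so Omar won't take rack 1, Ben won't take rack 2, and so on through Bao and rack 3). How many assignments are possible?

64

Let Aᵢ (for i ∈ {1, 2, 3}) be the placements that put person i in their forbidden rack. Any j of these fix j positions, leaving (5−j)! ways to fill the rest, and there are C(3,j) ways to pick which j.
By inclusion–exclusion, the number of valid placements is Σ_{j=0}^{3} (−1)^j C(3,j)·(5−j)!.
Computing: 120 − 72 + 18 − 2 = 64.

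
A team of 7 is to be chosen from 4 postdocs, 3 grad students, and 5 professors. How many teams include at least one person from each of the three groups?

747

With no constraint there are C(12,7) = 792 possible selections.
Subtract selections that omit an entire group: no postdocs → C(8,7) = 8; no grad students → C(9,7) = 36; no professors → C(7,7) = 1.
Add back selections omitting two groups (i.e. drawn from a single group): C(4,7) + C(3,7) + C(5,7) = 0.
By inclusion–exclusion: 792 − 45 + 0 = 747.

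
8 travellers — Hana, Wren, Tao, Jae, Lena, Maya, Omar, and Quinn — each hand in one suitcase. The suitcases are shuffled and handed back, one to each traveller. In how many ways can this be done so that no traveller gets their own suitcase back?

This is the derangement count D_8: permutations of 8 items with no fixed point.
By inclusion–exclusion this is Σ_{j=0}^{8} (−1)^j C(8,j)·(8−j)!.
Computing: 40320 − 40320 + 20160 − 6720 + 1680 − 336 + 56 − 8 + 1 = 14833.

14833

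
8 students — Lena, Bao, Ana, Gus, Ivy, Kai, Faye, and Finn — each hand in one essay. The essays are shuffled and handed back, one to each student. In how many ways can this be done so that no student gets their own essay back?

14833

Count assignments avoiding every fixed point. For any j of the 8 students fixed to their own essay, the other 8−j can be arranged in (8−j)! ways.
By inclusion–exclusion this is Σ_{j=0}^{8} (−1)^j C(8,j)·(8−j)!.
Computing: 40320 − 40320 + 20160 − 6720 + 1680 − 336 + 56 − 8 + 1 = 14833.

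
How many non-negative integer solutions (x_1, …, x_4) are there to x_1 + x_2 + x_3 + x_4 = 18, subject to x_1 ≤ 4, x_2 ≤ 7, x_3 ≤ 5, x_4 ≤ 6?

35

Without the upper bounds there are C(21,3) = 1330 ways to split 18 among 4 variables.
Subtract solutions that violate a single cap (substitute x_i' = x_i − (cap_i+1)): x_1 ≥ 5 gives C(16,3) = 560; x_2 ≥ 8 gives C(13,3) = 286; x_3 ≥ 6 gives C(15,3) = 455; x_4 ≥ 7 gives C(14,3) = 364. Together 1665.
Add back pairs where two caps are both exceeded: 56 + 120 + 84 + 35 + 20 + 56 = 371.
Subtract triples: 0 + 0 + 1 + 0 = 1.
By inclusion–exclusion the count is 1330 − 1665 + 371 − 1 = 35.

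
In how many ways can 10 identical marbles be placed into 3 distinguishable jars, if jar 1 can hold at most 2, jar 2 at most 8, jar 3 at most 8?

Without the upper bounds there are C(12,2) = 66 ways to split 10 among 3 jars.
Subtract solutions that violate a single cap (substitute x_i' = x_i − (cap_i+1)): x_1 ≥ 3 gives C(9,2) = 36; x_2 ≥ 9 gives C(3,2) = 3; x_3 ≥ 9 gives C(3,2) = 3. Together 42.
No two caps can be exceeded simultaneously, so the pair terms are all 0.
By inclusion–exclusion the count is 66 − 42 + 0 = 24.

24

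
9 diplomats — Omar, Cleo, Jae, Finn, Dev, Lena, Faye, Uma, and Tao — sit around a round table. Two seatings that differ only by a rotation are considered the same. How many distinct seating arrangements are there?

40320

Seat Omar anywhere (absorbing the rotational symmetry), then permute the other 8: (8)! = 40320.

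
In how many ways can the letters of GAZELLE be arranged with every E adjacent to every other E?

Treat the 2 copies of E as a single block. The multiset to arrange is then {EE, A, G, L, L, Z}, 6 items in all.
That gives (6)!/(2!) = 360 arrangements.

360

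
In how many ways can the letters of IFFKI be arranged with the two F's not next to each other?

There are 5!/(2!·2!) = 30 arrangements of IFFKI in total.
If the two F's are adjacent, glue them into one block, leaving 4 items to arrange: (4)!/(2!) = 12 ways.
Subtracting, 30 − 12 = 18 arrangements keep the F's apart.

18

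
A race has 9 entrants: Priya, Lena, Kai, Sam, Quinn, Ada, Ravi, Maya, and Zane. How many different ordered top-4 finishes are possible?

There are 9 choices for 1st place, 8 for 2nd, and so on down to 6 for position 4.
That gives 9 × 8 × 7 × 6 = 3024.

3024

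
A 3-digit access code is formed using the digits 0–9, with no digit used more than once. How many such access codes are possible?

With no repetition, fill the 3 digits in order: 10 choices, then 9, down to 8.
10 × 9 × 8 = 720.

720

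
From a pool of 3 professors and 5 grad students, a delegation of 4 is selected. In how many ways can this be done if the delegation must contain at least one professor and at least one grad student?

65

Unrestricted: C(8,4) = 70 ways to pick any 4 of the 8.
Selections missing a whole group: no professors → C(5,4) = 5; no grad students → C(3,4) = 0.
Both groups omitted at once is impossible, so 70 − 5 = 65.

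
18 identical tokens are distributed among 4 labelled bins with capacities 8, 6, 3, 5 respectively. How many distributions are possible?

By stars and bars, unrestricted non-negative solutions to x_1+…+x_4 = 18 number C(18+3,3) = 1330.
Subtract solutions that violate a single cap (substitute x_i' = x_i − (cap_i+1)): x_1 ≥ 9 gives C(12,3) = 220; x_2 ≥ 7 gives C(14,3) = 364; x_3 ≥ 4 gives C(17,3) = 680; x_4 ≥ 6 gives C(15,3) = 455. Together 1719.
Add back pairs where two caps are both exceeded: 10 + 56 + 20 + 120 + 56 + 165 = 427.
Subtract triples: 0 + 0 + 0 + 4 = 4.
By inclusion–exclusion the count is 1330 − 1719 + 427 − 4 = 34.

34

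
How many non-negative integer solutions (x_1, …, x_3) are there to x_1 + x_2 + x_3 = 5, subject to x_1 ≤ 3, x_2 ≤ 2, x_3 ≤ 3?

Without the upper bounds there are C(7,2) = 21 ways to split 5 among 3 variables.
Subtract solutions that violate a single cap (substitute x_i' = x_i − (cap_i+1)): x_1 ≥ 4 gives C(3,2) = 3; x_2 ≥ 3 gives C(4,2) = 6; x_3 ≥ 4 gives C(3,2) = 3. Together 12.
No two caps can be exceeded simultaneously, so the pair terms are all 0.
By inclusion–exclusion the count is 21 − 12 + 0 = 9.

9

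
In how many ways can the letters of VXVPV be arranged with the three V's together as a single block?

6

Treat the 3 copies of V as a single block. The multiset to arrange is then {VVV, P, X}, 3 items in all.
All 3 items are distinct, so there are (3)! = 6 arrangements.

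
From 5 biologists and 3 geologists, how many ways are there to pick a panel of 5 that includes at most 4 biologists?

55

Split by how many biologists are chosen (0 through 4).
Sum: C(5,0)·C(3,5) + C(5,1)·C(3,4) + C(5,2)·C(3,3) + C(5,3)·C(3,2) + C(5,4)·C(3,1) = 0 + 0 + 10 + 30 + 15 = 55.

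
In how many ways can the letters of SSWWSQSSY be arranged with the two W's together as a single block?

336

Treat the 2 copies of W as a single block. The multiset to arrange is then {WW, Q, S, S, S, S, S, Y}, 8 items in all.
That gives (8)!/(5!) = 336 arrangements.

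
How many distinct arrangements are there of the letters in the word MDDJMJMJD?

1680

MDDJMJMJD has 9 letters with D appearing 3 times, J appearing 3 times, and M appearing 3 times.
Dividing 9! = 362880 by 3!·3!·3! = 216 for the repeated letters gives 1680.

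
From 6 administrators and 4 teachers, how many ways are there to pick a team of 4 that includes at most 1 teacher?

95

Split by how many teachers are chosen (0 through 1).
Sum: C(4,0)·C(6,4) + C(4,1)·C(6,3) = 15 + 80 = 95.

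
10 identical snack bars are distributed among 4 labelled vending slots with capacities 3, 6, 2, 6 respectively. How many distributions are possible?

By stars and bars, unrestricted non-negative solutions to x_1+…+x_4 = 10 number C(10+3,3) = 286.
Subtract solutions that violate a single cap (substitute x_i' = x_i − (cap_i+1)): x_1 ≥ 4 gives C(9,3) = 84; x_2 ≥ 7 gives C(6,3) = 20; x_3 ≥ 3 gives C(10,3) = 120; x_4 ≥ 7 gives C(6,3) = 20. Together 244.
Add back pairs where two caps are both exceeded: 0 + 20 + 0 + 1 + 0 + 1 = 22.
By inclusion–exclusion the count is 286 − 244 + 22 = 64.

64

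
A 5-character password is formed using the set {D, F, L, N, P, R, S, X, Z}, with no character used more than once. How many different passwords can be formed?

This is a permutation of 5 out of 9: P(9,5) = 9!/4!.
That product is 9 × 8 × 7 × 6 × 5 = 15120.

15120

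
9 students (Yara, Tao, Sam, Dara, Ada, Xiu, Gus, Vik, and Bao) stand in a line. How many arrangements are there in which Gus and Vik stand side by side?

80640

Place the 7 others and the Gus-Vik pair as 8 objects in a line; the pair has 2 internal arrangements.
So the count is 2·(8)! = 80640.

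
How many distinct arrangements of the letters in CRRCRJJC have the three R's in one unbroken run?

60

Treat the 3 copies of R as a single block. The multiset to arrange is then {RRR, C, C, C, J, J}, 6 items in all.
That gives (6)!/(3!·2!) = 60 arrangements.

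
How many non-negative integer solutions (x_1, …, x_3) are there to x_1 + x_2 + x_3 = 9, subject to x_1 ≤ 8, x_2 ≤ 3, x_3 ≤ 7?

30

By stars and bars, unrestricted non-negative solutions to x_1+…+x_3 = 9 number C(9+2,2) = 55.
Subtract solutions that violate a single cap (substitute x_i' = x_i − (cap_i+1)): x_1 ≥ 9 gives C(2,2) = 1; x_2 ≥ 4 gives C(7,2) = 21; x_3 ≥ 8 gives C(3,2) = 3. Together 25.
No two caps can be exceeded simultaneously, so the pair terms are all 0.
By inclusion–exclusion the count is 55 − 25 + 0 = 30.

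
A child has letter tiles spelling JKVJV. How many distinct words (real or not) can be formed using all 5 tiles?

The 5 letters of JKVJV have repeats: J appearing twice and V appearing twice.
Dividing 5! = 120 by 2!·2! = 4 for the repeated letters gives 30.

30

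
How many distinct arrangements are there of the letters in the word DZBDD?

The 5 letters of DZBDD have repeats: D appearing 3 times.
So there are 5! / (3!) = 20 distinguishable arrangements.

20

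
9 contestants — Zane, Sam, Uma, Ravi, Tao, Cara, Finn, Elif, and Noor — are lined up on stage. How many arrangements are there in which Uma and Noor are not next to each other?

There are 9! = 362880 arrangements in all. If Uma and Noor are adjacent, merging them into one block gives 2·(8)! = 80640 arrangements.
So 362880 − 80640 = 282240 arrangements keep them apart.

282240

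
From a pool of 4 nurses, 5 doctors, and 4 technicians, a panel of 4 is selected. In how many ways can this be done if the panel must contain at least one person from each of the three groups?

With no constraint there are C(13,4) = 715 possible selections.
Selections missing a whole group: no nurses → C(9,4) = 126; no doctors → C(8,4) = 70; no technicians → C(9,4) = 126.
Add back selections omitting two groups (i.e. drawn from a single group): C(4,4) + C(5,4) + C(4,4) = 7.
By inclusion–exclusion: 715 − 322 + 7 = 400.

400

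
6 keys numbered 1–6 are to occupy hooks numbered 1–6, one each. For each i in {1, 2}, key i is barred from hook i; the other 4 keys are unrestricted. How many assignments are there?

Let Aᵢ (for i ∈ {1, 2}) be the placements that put key i in its forbidden hook. Any j of these fix j positions, leaving (6−j)! ways to fill the rest, and there are C(2,j) ways to pick which j.
By inclusion–exclusion, the number of valid placements is Σ_{j=0}^{2} (−1)^j C(2,j)·(6−j)!.
Computing: 720 − 240 + 24 = 504.

504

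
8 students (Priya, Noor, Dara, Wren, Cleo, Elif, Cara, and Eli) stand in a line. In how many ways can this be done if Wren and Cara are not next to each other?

30240

There are 8! = 40320 arrangements in all. If Wren and Cara are adjacent, merging them into one block gives 2·(7)! = 10080 arrangements.
Complementary counting: 40320 − 10080 = 30240.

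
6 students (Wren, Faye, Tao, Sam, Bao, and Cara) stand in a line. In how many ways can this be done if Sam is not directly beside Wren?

Of the 6! = 720 arrangements, those with Sam and Wren adjacent number 2 × 5! = 240 (treat the pair as a block with 2 internal orders).
Complementary counting: 720 − 240 = 480.

480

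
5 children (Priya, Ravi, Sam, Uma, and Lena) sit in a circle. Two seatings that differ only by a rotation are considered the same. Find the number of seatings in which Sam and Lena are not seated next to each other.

Without the restriction there are (4)! = 24 seatings.
Seatings with Sam beside Lena: treat them as a block with 2 internal orders, giving 2 × (3)! = 12.
Subtracting, 24 − 12 = 12.

12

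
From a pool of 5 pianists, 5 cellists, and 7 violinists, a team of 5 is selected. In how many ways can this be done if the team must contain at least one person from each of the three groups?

With no constraint there are C(17,5) = 6188 possible selections.
Subtract selections that omit an entire group: no pianists → C(12,5) = 792; no cellists → C(12,5) = 792; no violinists → C(10,5) = 252.
Add back selections omitting two groups (i.e. drawn from a single group): C(5,5) + C(5,5) + C(7,5) = 23.
By inclusion–exclusion: 6188 − 1836 + 23 = 4375.

4375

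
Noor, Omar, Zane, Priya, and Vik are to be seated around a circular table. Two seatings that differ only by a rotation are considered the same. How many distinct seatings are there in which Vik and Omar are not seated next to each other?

Without the restriction there are (4)! = 24 seatings.
Those with Vik next to Omar: fuse the pair into one unit and seat 4 units around a circle — 2·(3)! = 12.
Subtracting, 24 − 12 = 12.

12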